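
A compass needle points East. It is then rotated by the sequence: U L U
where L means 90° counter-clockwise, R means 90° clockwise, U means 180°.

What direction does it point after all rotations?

Answer: Final heading: North

Derivation:
Start: East
  U (U-turn (180°)) -> West
  L (left (90° counter-clockwise)) -> South
  U (U-turn (180°)) -> North
Final: North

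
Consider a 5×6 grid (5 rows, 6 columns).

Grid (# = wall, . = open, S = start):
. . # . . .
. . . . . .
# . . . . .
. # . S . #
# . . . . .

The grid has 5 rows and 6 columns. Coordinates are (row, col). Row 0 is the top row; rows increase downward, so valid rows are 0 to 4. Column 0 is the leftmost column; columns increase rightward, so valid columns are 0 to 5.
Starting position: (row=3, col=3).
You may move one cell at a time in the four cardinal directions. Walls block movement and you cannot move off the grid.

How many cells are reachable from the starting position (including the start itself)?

BFS flood-fill from (row=3, col=3):
  Distance 0: (row=3, col=3)
  Distance 1: (row=2, col=3), (row=3, col=2), (row=3, col=4), (row=4, col=3)
  Distance 2: (row=1, col=3), (row=2, col=2), (row=2, col=4), (row=4, col=2), (row=4, col=4)
  Distance 3: (row=0, col=3), (row=1, col=2), (row=1, col=4), (row=2, col=1), (row=2, col=5), (row=4, col=1), (row=4, col=5)
  Distance 4: (row=0, col=4), (row=1, col=1), (row=1, col=5)
  Distance 5: (row=0, col=1), (row=0, col=5), (row=1, col=0)
  Distance 6: (row=0, col=0)
Total reachable: 24 (grid has 25 open cells total)

Answer: Reachable cells: 24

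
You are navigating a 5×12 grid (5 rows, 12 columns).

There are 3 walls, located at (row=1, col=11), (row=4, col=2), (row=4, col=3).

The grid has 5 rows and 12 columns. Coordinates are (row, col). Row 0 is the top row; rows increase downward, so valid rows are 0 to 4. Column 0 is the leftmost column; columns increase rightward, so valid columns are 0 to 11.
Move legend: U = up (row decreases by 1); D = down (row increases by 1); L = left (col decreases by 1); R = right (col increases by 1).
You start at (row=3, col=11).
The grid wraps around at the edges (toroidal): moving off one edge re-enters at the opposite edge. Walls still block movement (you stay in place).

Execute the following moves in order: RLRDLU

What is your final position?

Start: (row=3, col=11)
  R (right): (row=3, col=11) -> (row=3, col=0)
  L (left): (row=3, col=0) -> (row=3, col=11)
  R (right): (row=3, col=11) -> (row=3, col=0)
  D (down): (row=3, col=0) -> (row=4, col=0)
  L (left): (row=4, col=0) -> (row=4, col=11)
  U (up): (row=4, col=11) -> (row=3, col=11)
Final: (row=3, col=11)

Answer: Final position: (row=3, col=11)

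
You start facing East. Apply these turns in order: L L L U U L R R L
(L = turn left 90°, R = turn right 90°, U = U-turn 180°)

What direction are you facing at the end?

Answer: Final heading: South

Derivation:
Start: East
  L (left (90° counter-clockwise)) -> North
  L (left (90° counter-clockwise)) -> West
  L (left (90° counter-clockwise)) -> South
  U (U-turn (180°)) -> North
  U (U-turn (180°)) -> South
  L (left (90° counter-clockwise)) -> East
  R (right (90° clockwise)) -> South
  R (right (90° clockwise)) -> West
  L (left (90° counter-clockwise)) -> South
Final: South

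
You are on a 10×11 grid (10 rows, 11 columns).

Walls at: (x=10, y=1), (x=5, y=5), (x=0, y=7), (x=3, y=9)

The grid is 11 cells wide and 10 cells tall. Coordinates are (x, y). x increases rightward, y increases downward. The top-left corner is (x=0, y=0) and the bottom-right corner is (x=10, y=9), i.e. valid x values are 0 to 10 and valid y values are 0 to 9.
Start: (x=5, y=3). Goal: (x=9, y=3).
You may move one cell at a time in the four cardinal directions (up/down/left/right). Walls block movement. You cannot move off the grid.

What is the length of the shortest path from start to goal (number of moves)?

Answer: Shortest path length: 4

Derivation:
BFS from (x=5, y=3) until reaching (x=9, y=3):
  Distance 0: (x=5, y=3)
  Distance 1: (x=5, y=2), (x=4, y=3), (x=6, y=3), (x=5, y=4)
  Distance 2: (x=5, y=1), (x=4, y=2), (x=6, y=2), (x=3, y=3), (x=7, y=3), (x=4, y=4), (x=6, y=4)
  Distance 3: (x=5, y=0), (x=4, y=1), (x=6, y=1), (x=3, y=2), (x=7, y=2), (x=2, y=3), (x=8, y=3), (x=3, y=4), (x=7, y=4), (x=4, y=5), (x=6, y=5)
  Distance 4: (x=4, y=0), (x=6, y=0), (x=3, y=1), (x=7, y=1), (x=2, y=2), (x=8, y=2), (x=1, y=3), (x=9, y=3), (x=2, y=4), (x=8, y=4), (x=3, y=5), (x=7, y=5), (x=4, y=6), (x=6, y=6)  <- goal reached here
One shortest path (4 moves): (x=5, y=3) -> (x=6, y=3) -> (x=7, y=3) -> (x=8, y=3) -> (x=9, y=3)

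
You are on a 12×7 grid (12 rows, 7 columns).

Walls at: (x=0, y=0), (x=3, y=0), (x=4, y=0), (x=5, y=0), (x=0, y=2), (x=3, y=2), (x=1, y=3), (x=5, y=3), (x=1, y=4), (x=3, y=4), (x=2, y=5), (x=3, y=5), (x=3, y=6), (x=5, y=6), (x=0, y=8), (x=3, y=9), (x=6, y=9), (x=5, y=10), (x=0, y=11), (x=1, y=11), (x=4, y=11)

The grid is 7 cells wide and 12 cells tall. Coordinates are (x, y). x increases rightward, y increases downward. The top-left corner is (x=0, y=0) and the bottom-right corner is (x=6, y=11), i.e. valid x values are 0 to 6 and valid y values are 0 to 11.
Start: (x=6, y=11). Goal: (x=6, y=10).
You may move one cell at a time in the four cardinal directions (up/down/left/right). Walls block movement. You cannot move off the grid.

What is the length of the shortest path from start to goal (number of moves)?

BFS from (x=6, y=11) until reaching (x=6, y=10):
  Distance 0: (x=6, y=11)
  Distance 1: (x=6, y=10), (x=5, y=11)  <- goal reached here
One shortest path (1 moves): (x=6, y=11) -> (x=6, y=10)

Answer: Shortest path length: 1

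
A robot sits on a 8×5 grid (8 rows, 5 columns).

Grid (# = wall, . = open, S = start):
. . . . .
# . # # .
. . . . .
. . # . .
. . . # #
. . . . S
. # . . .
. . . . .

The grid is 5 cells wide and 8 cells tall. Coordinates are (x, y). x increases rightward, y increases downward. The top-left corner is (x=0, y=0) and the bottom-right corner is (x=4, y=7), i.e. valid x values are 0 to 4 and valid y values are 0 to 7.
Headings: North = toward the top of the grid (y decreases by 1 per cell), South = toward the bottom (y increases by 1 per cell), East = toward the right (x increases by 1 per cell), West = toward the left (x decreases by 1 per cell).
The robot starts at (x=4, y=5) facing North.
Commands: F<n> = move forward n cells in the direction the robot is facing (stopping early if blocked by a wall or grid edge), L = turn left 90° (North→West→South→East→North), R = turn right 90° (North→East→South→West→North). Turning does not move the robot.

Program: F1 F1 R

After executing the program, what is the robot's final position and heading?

Answer: Final position: (x=4, y=5), facing East

Derivation:
Start: (x=4, y=5), facing North
  F1: move forward 0/1 (blocked), now at (x=4, y=5)
  F1: move forward 0/1 (blocked), now at (x=4, y=5)
  R: turn right, now facing East
Final: (x=4, y=5), facing East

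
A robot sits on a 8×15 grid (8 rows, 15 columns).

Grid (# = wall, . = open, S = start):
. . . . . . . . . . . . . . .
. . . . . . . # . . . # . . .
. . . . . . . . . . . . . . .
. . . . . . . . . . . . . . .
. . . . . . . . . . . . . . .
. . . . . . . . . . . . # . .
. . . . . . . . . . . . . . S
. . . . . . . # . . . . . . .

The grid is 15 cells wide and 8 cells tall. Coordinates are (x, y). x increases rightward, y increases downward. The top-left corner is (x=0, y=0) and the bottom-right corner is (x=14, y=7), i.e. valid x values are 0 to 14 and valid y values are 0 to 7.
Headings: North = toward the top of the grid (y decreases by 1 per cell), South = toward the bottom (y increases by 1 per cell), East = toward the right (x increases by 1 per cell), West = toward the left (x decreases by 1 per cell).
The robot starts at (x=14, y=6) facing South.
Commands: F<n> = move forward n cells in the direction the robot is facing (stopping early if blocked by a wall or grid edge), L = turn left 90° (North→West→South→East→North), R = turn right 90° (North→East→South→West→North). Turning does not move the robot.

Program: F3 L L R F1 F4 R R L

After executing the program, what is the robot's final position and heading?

Answer: Final position: (x=14, y=7), facing South

Derivation:
Start: (x=14, y=6), facing South
  F3: move forward 1/3 (blocked), now at (x=14, y=7)
  L: turn left, now facing East
  L: turn left, now facing North
  R: turn right, now facing East
  F1: move forward 0/1 (blocked), now at (x=14, y=7)
  F4: move forward 0/4 (blocked), now at (x=14, y=7)
  R: turn right, now facing South
  R: turn right, now facing West
  L: turn left, now facing South
Final: (x=14, y=7), facing South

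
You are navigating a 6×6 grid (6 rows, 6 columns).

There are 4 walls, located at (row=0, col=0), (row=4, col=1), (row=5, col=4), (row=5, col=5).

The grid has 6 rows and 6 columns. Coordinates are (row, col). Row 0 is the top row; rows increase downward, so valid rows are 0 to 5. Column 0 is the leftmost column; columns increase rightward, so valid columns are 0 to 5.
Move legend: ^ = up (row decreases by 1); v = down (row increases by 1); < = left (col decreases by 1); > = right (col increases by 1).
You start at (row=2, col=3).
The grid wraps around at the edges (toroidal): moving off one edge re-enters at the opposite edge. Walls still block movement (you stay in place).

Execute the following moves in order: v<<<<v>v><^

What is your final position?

Start: (row=2, col=3)
  v (down): (row=2, col=3) -> (row=3, col=3)
  < (left): (row=3, col=3) -> (row=3, col=2)
  < (left): (row=3, col=2) -> (row=3, col=1)
  < (left): (row=3, col=1) -> (row=3, col=0)
  < (left): (row=3, col=0) -> (row=3, col=5)
  v (down): (row=3, col=5) -> (row=4, col=5)
  > (right): (row=4, col=5) -> (row=4, col=0)
  v (down): (row=4, col=0) -> (row=5, col=0)
  > (right): (row=5, col=0) -> (row=5, col=1)
  < (left): (row=5, col=1) -> (row=5, col=0)
  ^ (up): (row=5, col=0) -> (row=4, col=0)
Final: (row=4, col=0)

Answer: Final position: (row=4, col=0)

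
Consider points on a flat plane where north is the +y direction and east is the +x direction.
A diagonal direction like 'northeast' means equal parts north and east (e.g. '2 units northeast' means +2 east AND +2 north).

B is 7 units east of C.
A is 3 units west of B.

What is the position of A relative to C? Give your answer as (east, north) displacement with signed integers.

Answer: A is at (east=4, north=0) relative to C.

Derivation:
Place C at the origin (east=0, north=0).
  B is 7 units east of C: delta (east=+7, north=+0); B at (east=7, north=0).
  A is 3 units west of B: delta (east=-3, north=+0); A at (east=4, north=0).
Therefore A relative to C: (east=4, north=0).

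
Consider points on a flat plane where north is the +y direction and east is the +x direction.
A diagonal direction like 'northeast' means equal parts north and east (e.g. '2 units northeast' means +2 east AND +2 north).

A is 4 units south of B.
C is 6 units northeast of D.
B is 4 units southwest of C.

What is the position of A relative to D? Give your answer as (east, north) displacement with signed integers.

Answer: A is at (east=2, north=-2) relative to D.

Derivation:
Place D at the origin (east=0, north=0).
  C is 6 units northeast of D: delta (east=+6, north=+6); C at (east=6, north=6).
  B is 4 units southwest of C: delta (east=-4, north=-4); B at (east=2, north=2).
  A is 4 units south of B: delta (east=+0, north=-4); A at (east=2, north=-2).
Therefore A relative to D: (east=2, north=-2).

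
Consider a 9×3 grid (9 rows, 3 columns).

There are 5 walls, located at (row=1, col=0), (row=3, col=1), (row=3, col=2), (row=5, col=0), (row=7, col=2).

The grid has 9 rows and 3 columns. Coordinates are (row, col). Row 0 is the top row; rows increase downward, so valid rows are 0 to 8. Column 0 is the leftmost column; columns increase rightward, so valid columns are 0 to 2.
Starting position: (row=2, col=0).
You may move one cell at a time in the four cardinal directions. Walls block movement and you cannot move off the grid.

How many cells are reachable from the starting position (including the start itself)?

BFS flood-fill from (row=2, col=0):
  Distance 0: (row=2, col=0)
  Distance 1: (row=2, col=1), (row=3, col=0)
  Distance 2: (row=1, col=1), (row=2, col=2), (row=4, col=0)
  Distance 3: (row=0, col=1), (row=1, col=2), (row=4, col=1)
  Distance 4: (row=0, col=0), (row=0, col=2), (row=4, col=2), (row=5, col=1)
  Distance 5: (row=5, col=2), (row=6, col=1)
  Distance 6: (row=6, col=0), (row=6, col=2), (row=7, col=1)
  Distance 7: (row=7, col=0), (row=8, col=1)
  Distance 8: (row=8, col=0), (row=8, col=2)
Total reachable: 22 (grid has 22 open cells total)

Answer: Reachable cells: 22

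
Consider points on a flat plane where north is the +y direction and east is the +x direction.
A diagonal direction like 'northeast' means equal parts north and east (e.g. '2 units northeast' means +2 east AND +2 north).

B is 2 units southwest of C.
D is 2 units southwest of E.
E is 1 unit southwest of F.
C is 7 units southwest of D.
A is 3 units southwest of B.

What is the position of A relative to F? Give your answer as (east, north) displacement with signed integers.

Place F at the origin (east=0, north=0).
  E is 1 unit southwest of F: delta (east=-1, north=-1); E at (east=-1, north=-1).
  D is 2 units southwest of E: delta (east=-2, north=-2); D at (east=-3, north=-3).
  C is 7 units southwest of D: delta (east=-7, north=-7); C at (east=-10, north=-10).
  B is 2 units southwest of C: delta (east=-2, north=-2); B at (east=-12, north=-12).
  A is 3 units southwest of B: delta (east=-3, north=-3); A at (east=-15, north=-15).
Therefore A relative to F: (east=-15, north=-15).

Answer: A is at (east=-15, north=-15) relative to F.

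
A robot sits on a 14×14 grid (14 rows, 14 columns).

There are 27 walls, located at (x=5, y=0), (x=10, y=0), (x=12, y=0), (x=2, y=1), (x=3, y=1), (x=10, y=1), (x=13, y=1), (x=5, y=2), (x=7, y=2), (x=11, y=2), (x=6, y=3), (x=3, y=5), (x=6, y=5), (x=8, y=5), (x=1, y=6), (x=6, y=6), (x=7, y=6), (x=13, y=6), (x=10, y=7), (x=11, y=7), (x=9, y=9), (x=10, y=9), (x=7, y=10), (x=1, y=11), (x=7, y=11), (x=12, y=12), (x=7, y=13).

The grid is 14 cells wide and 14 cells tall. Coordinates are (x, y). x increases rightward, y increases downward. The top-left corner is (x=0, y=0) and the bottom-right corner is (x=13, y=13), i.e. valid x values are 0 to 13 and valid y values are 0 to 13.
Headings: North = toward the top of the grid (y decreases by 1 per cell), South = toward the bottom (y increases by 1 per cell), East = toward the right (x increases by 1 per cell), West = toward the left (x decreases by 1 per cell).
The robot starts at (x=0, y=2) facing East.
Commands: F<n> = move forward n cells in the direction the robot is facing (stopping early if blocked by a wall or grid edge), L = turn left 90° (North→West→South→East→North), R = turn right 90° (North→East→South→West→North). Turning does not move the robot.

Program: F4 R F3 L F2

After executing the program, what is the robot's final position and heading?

Answer: Final position: (x=5, y=5), facing East

Derivation:
Start: (x=0, y=2), facing East
  F4: move forward 4, now at (x=4, y=2)
  R: turn right, now facing South
  F3: move forward 3, now at (x=4, y=5)
  L: turn left, now facing East
  F2: move forward 1/2 (blocked), now at (x=5, y=5)
Final: (x=5, y=5), facing East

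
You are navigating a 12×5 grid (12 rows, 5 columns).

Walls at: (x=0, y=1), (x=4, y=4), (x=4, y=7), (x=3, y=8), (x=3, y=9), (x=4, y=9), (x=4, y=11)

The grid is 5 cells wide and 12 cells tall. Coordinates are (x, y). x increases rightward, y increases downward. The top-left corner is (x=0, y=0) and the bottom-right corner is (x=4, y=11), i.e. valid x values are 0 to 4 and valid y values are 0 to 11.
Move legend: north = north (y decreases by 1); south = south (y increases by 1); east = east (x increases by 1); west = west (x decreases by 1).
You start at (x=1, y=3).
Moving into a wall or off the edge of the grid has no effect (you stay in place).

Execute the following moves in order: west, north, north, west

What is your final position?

Answer: Final position: (x=0, y=2)

Derivation:
Start: (x=1, y=3)
  west (west): (x=1, y=3) -> (x=0, y=3)
  north (north): (x=0, y=3) -> (x=0, y=2)
  north (north): blocked, stay at (x=0, y=2)
  west (west): blocked, stay at (x=0, y=2)
Final: (x=0, y=2)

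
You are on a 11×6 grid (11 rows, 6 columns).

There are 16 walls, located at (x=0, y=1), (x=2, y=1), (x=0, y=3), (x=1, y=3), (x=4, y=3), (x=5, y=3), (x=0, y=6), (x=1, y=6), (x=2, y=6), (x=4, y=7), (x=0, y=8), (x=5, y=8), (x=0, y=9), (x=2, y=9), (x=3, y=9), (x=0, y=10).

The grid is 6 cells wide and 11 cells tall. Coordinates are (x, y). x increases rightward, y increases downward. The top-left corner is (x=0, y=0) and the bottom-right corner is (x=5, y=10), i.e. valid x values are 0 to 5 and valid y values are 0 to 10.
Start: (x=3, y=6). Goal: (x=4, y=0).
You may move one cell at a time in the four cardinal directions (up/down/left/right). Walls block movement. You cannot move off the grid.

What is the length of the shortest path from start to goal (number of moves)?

Answer: Shortest path length: 7

Derivation:
BFS from (x=3, y=6) until reaching (x=4, y=0):
  Distance 0: (x=3, y=6)
  Distance 1: (x=3, y=5), (x=4, y=6), (x=3, y=7)
  Distance 2: (x=3, y=4), (x=2, y=5), (x=4, y=5), (x=5, y=6), (x=2, y=7), (x=3, y=8)
  Distance 3: (x=3, y=3), (x=2, y=4), (x=4, y=4), (x=1, y=5), (x=5, y=5), (x=1, y=7), (x=5, y=7), (x=2, y=8), (x=4, y=8)
  Distance 4: (x=3, y=2), (x=2, y=3), (x=1, y=4), (x=5, y=4), (x=0, y=5), (x=0, y=7), (x=1, y=8), (x=4, y=9)
  Distance 5: (x=3, y=1), (x=2, y=2), (x=4, y=2), (x=0, y=4), (x=1, y=9), (x=5, y=9), (x=4, y=10)
  Distance 6: (x=3, y=0), (x=4, y=1), (x=1, y=2), (x=5, y=2), (x=1, y=10), (x=3, y=10), (x=5, y=10)
  Distance 7: (x=2, y=0), (x=4, y=0), (x=1, y=1), (x=5, y=1), (x=0, y=2), (x=2, y=10)  <- goal reached here
One shortest path (7 moves): (x=3, y=6) -> (x=3, y=5) -> (x=3, y=4) -> (x=3, y=3) -> (x=3, y=2) -> (x=4, y=2) -> (x=4, y=1) -> (x=4, y=0)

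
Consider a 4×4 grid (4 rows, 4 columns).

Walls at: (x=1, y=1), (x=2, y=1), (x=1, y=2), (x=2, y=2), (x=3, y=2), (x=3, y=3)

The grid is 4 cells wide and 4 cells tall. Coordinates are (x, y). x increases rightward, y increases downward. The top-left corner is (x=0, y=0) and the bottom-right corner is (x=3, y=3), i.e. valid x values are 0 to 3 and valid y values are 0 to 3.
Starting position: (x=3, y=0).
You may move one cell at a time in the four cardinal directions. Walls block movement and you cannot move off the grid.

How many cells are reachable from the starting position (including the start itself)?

BFS flood-fill from (x=3, y=0):
  Distance 0: (x=3, y=0)
  Distance 1: (x=2, y=0), (x=3, y=1)
  Distance 2: (x=1, y=0)
  Distance 3: (x=0, y=0)
  Distance 4: (x=0, y=1)
  Distance 5: (x=0, y=2)
  Distance 6: (x=0, y=3)
  Distance 7: (x=1, y=3)
  Distance 8: (x=2, y=3)
Total reachable: 10 (grid has 10 open cells total)

Answer: Reachable cells: 10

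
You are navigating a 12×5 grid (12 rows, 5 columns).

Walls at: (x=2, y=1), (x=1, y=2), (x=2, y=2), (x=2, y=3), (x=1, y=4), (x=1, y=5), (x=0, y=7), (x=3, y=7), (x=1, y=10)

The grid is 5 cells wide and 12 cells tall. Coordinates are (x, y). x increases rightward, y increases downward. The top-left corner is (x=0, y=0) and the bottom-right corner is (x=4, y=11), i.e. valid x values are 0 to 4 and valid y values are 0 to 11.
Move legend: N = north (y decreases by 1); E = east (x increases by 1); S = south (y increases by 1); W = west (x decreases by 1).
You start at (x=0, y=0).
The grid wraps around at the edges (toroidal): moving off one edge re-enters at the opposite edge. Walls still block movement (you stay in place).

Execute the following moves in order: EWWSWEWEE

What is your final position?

Start: (x=0, y=0)
  E (east): (x=0, y=0) -> (x=1, y=0)
  W (west): (x=1, y=0) -> (x=0, y=0)
  W (west): (x=0, y=0) -> (x=4, y=0)
  S (south): (x=4, y=0) -> (x=4, y=1)
  W (west): (x=4, y=1) -> (x=3, y=1)
  E (east): (x=3, y=1) -> (x=4, y=1)
  W (west): (x=4, y=1) -> (x=3, y=1)
  E (east): (x=3, y=1) -> (x=4, y=1)
  E (east): (x=4, y=1) -> (x=0, y=1)
Final: (x=0, y=1)

Answer: Final position: (x=0, y=1)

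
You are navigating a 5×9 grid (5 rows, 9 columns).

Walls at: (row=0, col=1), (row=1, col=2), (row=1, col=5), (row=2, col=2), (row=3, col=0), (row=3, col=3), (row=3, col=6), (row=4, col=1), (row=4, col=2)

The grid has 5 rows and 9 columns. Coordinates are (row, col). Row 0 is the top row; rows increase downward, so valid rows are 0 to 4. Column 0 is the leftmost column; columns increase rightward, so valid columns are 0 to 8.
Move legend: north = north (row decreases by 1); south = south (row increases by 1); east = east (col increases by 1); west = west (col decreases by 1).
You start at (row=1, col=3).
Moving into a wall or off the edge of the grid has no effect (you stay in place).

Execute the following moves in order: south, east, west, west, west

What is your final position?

Answer: Final position: (row=2, col=3)

Derivation:
Start: (row=1, col=3)
  south (south): (row=1, col=3) -> (row=2, col=3)
  east (east): (row=2, col=3) -> (row=2, col=4)
  west (west): (row=2, col=4) -> (row=2, col=3)
  west (west): blocked, stay at (row=2, col=3)
  west (west): blocked, stay at (row=2, col=3)
Final: (row=2, col=3)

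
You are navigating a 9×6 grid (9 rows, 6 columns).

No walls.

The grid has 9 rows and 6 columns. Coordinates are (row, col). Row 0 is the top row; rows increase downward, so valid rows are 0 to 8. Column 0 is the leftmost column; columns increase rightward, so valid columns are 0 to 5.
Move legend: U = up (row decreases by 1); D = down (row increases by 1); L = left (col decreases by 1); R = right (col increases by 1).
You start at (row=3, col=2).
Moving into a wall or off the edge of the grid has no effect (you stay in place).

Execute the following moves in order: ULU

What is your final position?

Answer: Final position: (row=1, col=1)

Derivation:
Start: (row=3, col=2)
  U (up): (row=3, col=2) -> (row=2, col=2)
  L (left): (row=2, col=2) -> (row=2, col=1)
  U (up): (row=2, col=1) -> (row=1, col=1)
Final: (row=1, col=1)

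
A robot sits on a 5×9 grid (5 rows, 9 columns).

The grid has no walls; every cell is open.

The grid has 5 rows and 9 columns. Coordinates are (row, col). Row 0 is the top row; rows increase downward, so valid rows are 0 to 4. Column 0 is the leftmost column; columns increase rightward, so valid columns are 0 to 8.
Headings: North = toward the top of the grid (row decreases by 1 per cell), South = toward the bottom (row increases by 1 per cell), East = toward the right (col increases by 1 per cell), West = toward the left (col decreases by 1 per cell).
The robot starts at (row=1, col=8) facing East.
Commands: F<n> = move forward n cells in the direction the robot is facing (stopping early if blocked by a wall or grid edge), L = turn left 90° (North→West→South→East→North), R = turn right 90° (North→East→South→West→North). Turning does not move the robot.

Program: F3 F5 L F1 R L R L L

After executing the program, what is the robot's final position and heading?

Answer: Final position: (row=0, col=8), facing West

Derivation:
Start: (row=1, col=8), facing East
  F3: move forward 0/3 (blocked), now at (row=1, col=8)
  F5: move forward 0/5 (blocked), now at (row=1, col=8)
  L: turn left, now facing North
  F1: move forward 1, now at (row=0, col=8)
  R: turn right, now facing East
  L: turn left, now facing North
  R: turn right, now facing East
  L: turn left, now facing North
  L: turn left, now facing West
Final: (row=0, col=8), facing West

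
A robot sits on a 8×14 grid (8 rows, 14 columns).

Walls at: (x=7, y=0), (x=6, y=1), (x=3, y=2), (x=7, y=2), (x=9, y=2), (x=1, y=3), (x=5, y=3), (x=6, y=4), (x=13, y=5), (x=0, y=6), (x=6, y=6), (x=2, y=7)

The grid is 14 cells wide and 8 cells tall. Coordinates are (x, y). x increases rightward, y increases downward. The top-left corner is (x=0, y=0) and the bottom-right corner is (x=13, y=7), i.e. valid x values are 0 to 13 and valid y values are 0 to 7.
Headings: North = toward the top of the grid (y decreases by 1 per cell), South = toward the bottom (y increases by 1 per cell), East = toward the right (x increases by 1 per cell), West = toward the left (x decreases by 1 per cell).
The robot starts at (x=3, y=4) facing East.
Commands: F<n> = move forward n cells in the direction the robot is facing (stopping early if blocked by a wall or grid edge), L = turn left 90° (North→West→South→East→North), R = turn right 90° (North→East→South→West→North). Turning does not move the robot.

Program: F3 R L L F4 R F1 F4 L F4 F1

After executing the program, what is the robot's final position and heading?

Answer: Final position: (x=5, y=4), facing North

Derivation:
Start: (x=3, y=4), facing East
  F3: move forward 2/3 (blocked), now at (x=5, y=4)
  R: turn right, now facing South
  L: turn left, now facing East
  L: turn left, now facing North
  F4: move forward 0/4 (blocked), now at (x=5, y=4)
  R: turn right, now facing East
  F1: move forward 0/1 (blocked), now at (x=5, y=4)
  F4: move forward 0/4 (blocked), now at (x=5, y=4)
  L: turn left, now facing North
  F4: move forward 0/4 (blocked), now at (x=5, y=4)
  F1: move forward 0/1 (blocked), now at (x=5, y=4)
Final: (x=5, y=4), facing North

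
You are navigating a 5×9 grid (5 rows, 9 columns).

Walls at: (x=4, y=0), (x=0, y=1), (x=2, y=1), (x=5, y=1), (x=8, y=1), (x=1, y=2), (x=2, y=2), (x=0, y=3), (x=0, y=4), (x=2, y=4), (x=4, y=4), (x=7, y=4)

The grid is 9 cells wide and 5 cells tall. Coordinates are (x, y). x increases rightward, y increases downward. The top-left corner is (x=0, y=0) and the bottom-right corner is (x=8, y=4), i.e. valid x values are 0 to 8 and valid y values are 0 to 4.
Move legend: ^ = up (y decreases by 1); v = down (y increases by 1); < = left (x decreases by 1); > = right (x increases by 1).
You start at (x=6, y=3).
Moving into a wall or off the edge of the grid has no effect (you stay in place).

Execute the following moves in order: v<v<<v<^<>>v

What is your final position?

Start: (x=6, y=3)
  v (down): (x=6, y=3) -> (x=6, y=4)
  < (left): (x=6, y=4) -> (x=5, y=4)
  v (down): blocked, stay at (x=5, y=4)
  < (left): blocked, stay at (x=5, y=4)
  < (left): blocked, stay at (x=5, y=4)
  v (down): blocked, stay at (x=5, y=4)
  < (left): blocked, stay at (x=5, y=4)
  ^ (up): (x=5, y=4) -> (x=5, y=3)
  < (left): (x=5, y=3) -> (x=4, y=3)
  > (right): (x=4, y=3) -> (x=5, y=3)
  > (right): (x=5, y=3) -> (x=6, y=3)
  v (down): (x=6, y=3) -> (x=6, y=4)
Final: (x=6, y=4)

Answer: Final position: (x=6, y=4)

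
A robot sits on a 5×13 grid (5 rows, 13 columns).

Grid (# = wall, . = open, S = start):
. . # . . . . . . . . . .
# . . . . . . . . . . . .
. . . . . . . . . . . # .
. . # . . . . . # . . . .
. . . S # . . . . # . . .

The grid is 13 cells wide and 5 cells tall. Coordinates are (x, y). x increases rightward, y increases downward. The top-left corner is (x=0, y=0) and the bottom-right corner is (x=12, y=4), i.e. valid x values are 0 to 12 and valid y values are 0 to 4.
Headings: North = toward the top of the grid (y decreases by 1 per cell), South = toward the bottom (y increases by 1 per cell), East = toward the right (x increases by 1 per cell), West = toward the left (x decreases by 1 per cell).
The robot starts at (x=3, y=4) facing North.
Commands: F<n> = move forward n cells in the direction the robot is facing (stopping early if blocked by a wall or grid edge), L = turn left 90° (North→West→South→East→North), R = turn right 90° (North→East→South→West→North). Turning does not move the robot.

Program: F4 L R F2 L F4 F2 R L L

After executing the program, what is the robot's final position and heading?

Start: (x=3, y=4), facing North
  F4: move forward 4, now at (x=3, y=0)
  L: turn left, now facing West
  R: turn right, now facing North
  F2: move forward 0/2 (blocked), now at (x=3, y=0)
  L: turn left, now facing West
  F4: move forward 0/4 (blocked), now at (x=3, y=0)
  F2: move forward 0/2 (blocked), now at (x=3, y=0)
  R: turn right, now facing North
  L: turn left, now facing West
  L: turn left, now facing South
Final: (x=3, y=0), facing South

Answer: Final position: (x=3, y=0), facing South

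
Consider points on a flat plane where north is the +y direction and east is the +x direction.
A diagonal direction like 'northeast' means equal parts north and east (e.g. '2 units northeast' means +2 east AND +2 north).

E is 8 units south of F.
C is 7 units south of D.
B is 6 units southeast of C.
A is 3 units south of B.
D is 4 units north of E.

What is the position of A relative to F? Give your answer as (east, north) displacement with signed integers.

Answer: A is at (east=6, north=-20) relative to F.

Derivation:
Place F at the origin (east=0, north=0).
  E is 8 units south of F: delta (east=+0, north=-8); E at (east=0, north=-8).
  D is 4 units north of E: delta (east=+0, north=+4); D at (east=0, north=-4).
  C is 7 units south of D: delta (east=+0, north=-7); C at (east=0, north=-11).
  B is 6 units southeast of C: delta (east=+6, north=-6); B at (east=6, north=-17).
  A is 3 units south of B: delta (east=+0, north=-3); A at (east=6, north=-20).
Therefore A relative to F: (east=6, north=-20).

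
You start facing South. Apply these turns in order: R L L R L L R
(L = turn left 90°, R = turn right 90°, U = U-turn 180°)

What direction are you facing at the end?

Answer: Final heading: East

Derivation:
Start: South
  R (right (90° clockwise)) -> West
  L (left (90° counter-clockwise)) -> South
  L (left (90° counter-clockwise)) -> East
  R (right (90° clockwise)) -> South
  L (left (90° counter-clockwise)) -> East
  L (left (90° counter-clockwise)) -> North
  R (right (90° clockwise)) -> East
Final: East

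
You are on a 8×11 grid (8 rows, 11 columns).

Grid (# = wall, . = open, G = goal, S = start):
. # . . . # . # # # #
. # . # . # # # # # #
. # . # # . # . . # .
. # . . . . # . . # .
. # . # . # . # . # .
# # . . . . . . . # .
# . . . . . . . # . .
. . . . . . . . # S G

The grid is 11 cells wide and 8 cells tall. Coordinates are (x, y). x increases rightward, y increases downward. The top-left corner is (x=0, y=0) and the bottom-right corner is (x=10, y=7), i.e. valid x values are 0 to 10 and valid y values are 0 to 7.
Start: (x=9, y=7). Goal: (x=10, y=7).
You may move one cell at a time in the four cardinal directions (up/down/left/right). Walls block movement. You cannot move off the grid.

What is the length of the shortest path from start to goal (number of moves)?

Answer: Shortest path length: 1

Derivation:
BFS from (x=9, y=7) until reaching (x=10, y=7):
  Distance 0: (x=9, y=7)
  Distance 1: (x=9, y=6), (x=10, y=7)  <- goal reached here
One shortest path (1 moves): (x=9, y=7) -> (x=10, y=7)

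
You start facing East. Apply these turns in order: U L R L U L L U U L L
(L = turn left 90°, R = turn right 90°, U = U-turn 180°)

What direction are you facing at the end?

Answer: Final heading: North

Derivation:
Start: East
  U (U-turn (180°)) -> West
  L (left (90° counter-clockwise)) -> South
  R (right (90° clockwise)) -> West
  L (left (90° counter-clockwise)) -> South
  U (U-turn (180°)) -> North
  L (left (90° counter-clockwise)) -> West
  L (left (90° counter-clockwise)) -> South
  U (U-turn (180°)) -> North
  U (U-turn (180°)) -> South
  L (left (90° counter-clockwise)) -> East
  L (left (90° counter-clockwise)) -> North
Final: North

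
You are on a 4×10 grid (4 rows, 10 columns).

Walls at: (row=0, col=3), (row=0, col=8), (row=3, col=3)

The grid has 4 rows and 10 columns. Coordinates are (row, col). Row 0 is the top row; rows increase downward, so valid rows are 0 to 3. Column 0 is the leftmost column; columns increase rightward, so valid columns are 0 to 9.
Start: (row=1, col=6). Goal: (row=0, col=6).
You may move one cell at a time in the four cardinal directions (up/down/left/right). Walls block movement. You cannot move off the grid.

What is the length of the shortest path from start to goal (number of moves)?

BFS from (row=1, col=6) until reaching (row=0, col=6):
  Distance 0: (row=1, col=6)
  Distance 1: (row=0, col=6), (row=1, col=5), (row=1, col=7), (row=2, col=6)  <- goal reached here
One shortest path (1 moves): (row=1, col=6) -> (row=0, col=6)

Answer: Shortest path length: 1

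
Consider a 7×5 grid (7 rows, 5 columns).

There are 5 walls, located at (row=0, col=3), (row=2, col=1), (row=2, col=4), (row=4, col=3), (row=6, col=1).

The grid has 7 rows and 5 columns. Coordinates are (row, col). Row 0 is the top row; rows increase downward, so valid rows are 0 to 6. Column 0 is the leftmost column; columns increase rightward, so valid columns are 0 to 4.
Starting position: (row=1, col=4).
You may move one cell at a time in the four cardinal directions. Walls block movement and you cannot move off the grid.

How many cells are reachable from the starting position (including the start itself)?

Answer: Reachable cells: 30

Derivation:
BFS flood-fill from (row=1, col=4):
  Distance 0: (row=1, col=4)
  Distance 1: (row=0, col=4), (row=1, col=3)
  Distance 2: (row=1, col=2), (row=2, col=3)
  Distance 3: (row=0, col=2), (row=1, col=1), (row=2, col=2), (row=3, col=3)
  Distance 4: (row=0, col=1), (row=1, col=0), (row=3, col=2), (row=3, col=4)
  Distance 5: (row=0, col=0), (row=2, col=0), (row=3, col=1), (row=4, col=2), (row=4, col=4)
  Distance 6: (row=3, col=0), (row=4, col=1), (row=5, col=2), (row=5, col=4)
  Distance 7: (row=4, col=0), (row=5, col=1), (row=5, col=3), (row=6, col=2), (row=6, col=4)
  Distance 8: (row=5, col=0), (row=6, col=3)
  Distance 9: (row=6, col=0)
Total reachable: 30 (grid has 30 open cells total)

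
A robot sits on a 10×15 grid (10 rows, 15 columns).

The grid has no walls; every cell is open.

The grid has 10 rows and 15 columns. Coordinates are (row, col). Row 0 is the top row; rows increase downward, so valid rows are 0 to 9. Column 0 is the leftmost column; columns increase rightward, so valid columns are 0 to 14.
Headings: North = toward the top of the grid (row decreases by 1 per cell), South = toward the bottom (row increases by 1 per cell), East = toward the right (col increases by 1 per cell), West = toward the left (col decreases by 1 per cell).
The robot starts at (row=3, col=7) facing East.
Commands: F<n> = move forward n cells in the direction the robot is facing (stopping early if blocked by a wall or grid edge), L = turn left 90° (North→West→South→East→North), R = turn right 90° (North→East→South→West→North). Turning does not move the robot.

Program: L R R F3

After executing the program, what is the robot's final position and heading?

Start: (row=3, col=7), facing East
  L: turn left, now facing North
  R: turn right, now facing East
  R: turn right, now facing South
  F3: move forward 3, now at (row=6, col=7)
Final: (row=6, col=7), facing South

Answer: Final position: (row=6, col=7), facing South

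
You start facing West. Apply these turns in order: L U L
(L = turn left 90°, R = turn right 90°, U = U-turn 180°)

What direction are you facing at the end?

Start: West
  L (left (90° counter-clockwise)) -> South
  U (U-turn (180°)) -> North
  L (left (90° counter-clockwise)) -> West
Final: West

Answer: Final heading: West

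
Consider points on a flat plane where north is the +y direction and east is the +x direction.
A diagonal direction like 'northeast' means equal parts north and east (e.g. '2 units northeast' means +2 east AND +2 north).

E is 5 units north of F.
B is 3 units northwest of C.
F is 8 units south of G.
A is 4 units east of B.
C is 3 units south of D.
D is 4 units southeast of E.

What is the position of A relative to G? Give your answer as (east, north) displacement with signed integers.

Answer: A is at (east=5, north=-7) relative to G.

Derivation:
Place G at the origin (east=0, north=0).
  F is 8 units south of G: delta (east=+0, north=-8); F at (east=0, north=-8).
  E is 5 units north of F: delta (east=+0, north=+5); E at (east=0, north=-3).
  D is 4 units southeast of E: delta (east=+4, north=-4); D at (east=4, north=-7).
  C is 3 units south of D: delta (east=+0, north=-3); C at (east=4, north=-10).
  B is 3 units northwest of C: delta (east=-3, north=+3); B at (east=1, north=-7).
  A is 4 units east of B: delta (east=+4, north=+0); A at (east=5, north=-7).
Therefore A relative to G: (east=5, north=-7).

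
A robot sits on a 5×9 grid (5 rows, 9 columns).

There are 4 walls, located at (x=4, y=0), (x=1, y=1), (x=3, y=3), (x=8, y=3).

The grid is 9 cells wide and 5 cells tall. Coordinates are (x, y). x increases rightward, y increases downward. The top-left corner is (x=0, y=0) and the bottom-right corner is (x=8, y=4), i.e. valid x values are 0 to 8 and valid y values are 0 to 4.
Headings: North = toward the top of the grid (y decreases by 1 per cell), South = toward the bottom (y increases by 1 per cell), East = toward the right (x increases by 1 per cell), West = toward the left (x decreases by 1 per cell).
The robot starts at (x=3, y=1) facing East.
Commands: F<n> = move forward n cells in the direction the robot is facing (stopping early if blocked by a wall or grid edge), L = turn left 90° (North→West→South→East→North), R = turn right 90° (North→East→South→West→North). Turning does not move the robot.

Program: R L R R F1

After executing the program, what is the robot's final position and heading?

Answer: Final position: (x=2, y=1), facing West

Derivation:
Start: (x=3, y=1), facing East
  R: turn right, now facing South
  L: turn left, now facing East
  R: turn right, now facing South
  R: turn right, now facing West
  F1: move forward 1, now at (x=2, y=1)
Final: (x=2, y=1), facing West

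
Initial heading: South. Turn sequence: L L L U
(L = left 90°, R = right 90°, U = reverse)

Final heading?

Start: South
  L (left (90° counter-clockwise)) -> East
  L (left (90° counter-clockwise)) -> North
  L (left (90° counter-clockwise)) -> West
  U (U-turn (180°)) -> East
Final: East

Answer: Final heading: East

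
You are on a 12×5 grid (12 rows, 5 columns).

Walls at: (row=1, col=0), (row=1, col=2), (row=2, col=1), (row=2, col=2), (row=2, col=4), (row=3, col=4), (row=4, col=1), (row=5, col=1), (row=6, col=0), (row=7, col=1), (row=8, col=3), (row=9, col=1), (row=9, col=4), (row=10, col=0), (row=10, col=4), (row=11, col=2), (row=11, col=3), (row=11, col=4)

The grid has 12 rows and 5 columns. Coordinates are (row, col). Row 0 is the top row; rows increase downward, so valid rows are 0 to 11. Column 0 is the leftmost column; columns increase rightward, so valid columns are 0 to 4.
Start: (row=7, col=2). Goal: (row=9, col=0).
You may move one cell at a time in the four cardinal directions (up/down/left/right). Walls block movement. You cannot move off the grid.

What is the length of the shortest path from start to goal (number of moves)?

Answer: Shortest path length: 4

Derivation:
BFS from (row=7, col=2) until reaching (row=9, col=0):
  Distance 0: (row=7, col=2)
  Distance 1: (row=6, col=2), (row=7, col=3), (row=8, col=2)
  Distance 2: (row=5, col=2), (row=6, col=1), (row=6, col=3), (row=7, col=4), (row=8, col=1), (row=9, col=2)
  Distance 3: (row=4, col=2), (row=5, col=3), (row=6, col=4), (row=8, col=0), (row=8, col=4), (row=9, col=3), (row=10, col=2)
  Distance 4: (row=3, col=2), (row=4, col=3), (row=5, col=4), (row=7, col=0), (row=9, col=0), (row=10, col=1), (row=10, col=3)  <- goal reached here
One shortest path (4 moves): (row=7, col=2) -> (row=8, col=2) -> (row=8, col=1) -> (row=8, col=0) -> (row=9, col=0)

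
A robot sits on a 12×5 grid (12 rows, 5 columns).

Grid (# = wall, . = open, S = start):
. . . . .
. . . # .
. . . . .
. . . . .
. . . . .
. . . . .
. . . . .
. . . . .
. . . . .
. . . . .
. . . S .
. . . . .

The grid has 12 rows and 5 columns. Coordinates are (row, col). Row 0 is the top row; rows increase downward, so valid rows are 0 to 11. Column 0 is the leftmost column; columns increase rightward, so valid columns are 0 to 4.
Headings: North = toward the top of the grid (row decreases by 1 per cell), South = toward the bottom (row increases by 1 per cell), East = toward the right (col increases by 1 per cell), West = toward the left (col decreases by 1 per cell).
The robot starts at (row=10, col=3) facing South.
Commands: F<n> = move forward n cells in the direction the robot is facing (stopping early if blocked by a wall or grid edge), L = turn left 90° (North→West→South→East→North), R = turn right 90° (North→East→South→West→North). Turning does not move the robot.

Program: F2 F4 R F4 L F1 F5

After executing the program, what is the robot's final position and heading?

Answer: Final position: (row=11, col=0), facing South

Derivation:
Start: (row=10, col=3), facing South
  F2: move forward 1/2 (blocked), now at (row=11, col=3)
  F4: move forward 0/4 (blocked), now at (row=11, col=3)
  R: turn right, now facing West
  F4: move forward 3/4 (blocked), now at (row=11, col=0)
  L: turn left, now facing South
  F1: move forward 0/1 (blocked), now at (row=11, col=0)
  F5: move forward 0/5 (blocked), now at (row=11, col=0)
Final: (row=11, col=0), facing South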